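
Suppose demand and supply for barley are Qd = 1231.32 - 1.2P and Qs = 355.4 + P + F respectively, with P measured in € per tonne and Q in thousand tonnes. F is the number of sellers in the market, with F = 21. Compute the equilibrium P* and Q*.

P* = 388.6, Q* = 765

With F = 21, supply is Qs = 376.4 + P.
The market clears where 1231.32 - 1.2P = 376.4 + P. Rearranging, 2.2P = 854.92, hence P* = 388.6.
Substitute back: Q* = 1231.32 - 1.2(388.6) = 765.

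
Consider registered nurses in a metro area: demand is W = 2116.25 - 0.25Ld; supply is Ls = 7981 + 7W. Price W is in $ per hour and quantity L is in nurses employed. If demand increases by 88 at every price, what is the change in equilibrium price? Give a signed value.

ΔW = 8

Solving each curve for L: Ld = 8465 - 4W.
At equilibrium Ld = Ls, so 8465 - 4W = 7981 + 7W; collecting terms, 484 = 11W and W* = 44.
Plugging W* into demand: L* = 8465 - 4(44) = 8289.
After the shift, demand is Ld = 8553 - 4W.
Re-solving, 11W = 572 gives W = 52 and L = 8345.
ΔW = 52 - 44 = 8.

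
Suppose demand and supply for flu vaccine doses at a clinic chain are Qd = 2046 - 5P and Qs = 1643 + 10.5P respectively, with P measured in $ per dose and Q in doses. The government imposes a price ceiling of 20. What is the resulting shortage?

At P = 20: Qd = 1946 and Qs = 1853.
Shortage = Qd - Qs = 1946 - 1853 = 93.

Shortage = 93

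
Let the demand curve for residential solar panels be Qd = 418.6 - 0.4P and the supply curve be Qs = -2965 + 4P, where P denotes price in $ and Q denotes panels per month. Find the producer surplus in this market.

Producer surplus = 1540.125

At equilibrium Qd = Qs, so 418.6 - 0.4P = -2965 + 4P; collecting terms, 3383.6 = 4.4P and P* = 769.
Substitute back: Q* = 418.6 - 0.4(769) = 111.
Supply choke price (Qs = 0): P = 741.25. Producer surplus = ½ × (769 - 741.25) × 111 = 1540.125.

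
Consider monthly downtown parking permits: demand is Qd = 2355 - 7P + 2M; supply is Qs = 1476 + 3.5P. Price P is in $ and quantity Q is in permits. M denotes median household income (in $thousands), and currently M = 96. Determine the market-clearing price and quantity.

P* = 102, Q* = 1833

With M = 96, demand is Qd = 2547 - 7P.
Set Qd = Qs: 2547 - 7P = 1476 + 3.5P, so 1071 = 10.5P and P* = 102.
Then Q* = 2547 - 7(102) = 1833.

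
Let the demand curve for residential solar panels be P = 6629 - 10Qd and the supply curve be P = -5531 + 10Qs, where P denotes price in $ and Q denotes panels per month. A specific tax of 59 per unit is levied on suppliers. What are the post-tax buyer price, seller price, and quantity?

Rewriting in direct form: Qd = 662.9 - 0.1P and Qs = 553.1 + 0.1P.
The tax drives a wedge P_b - P_s = 59. Substituting P_s = P_b - 59 into supply: Qs = 547.2 + 0.1P_b.
Set Qd = Qs: 662.9 - 0.1P_b = 547.2 + 0.1P_b, so 115.7 = 0.2P_b and P_b = 578.5.
Then P_s = 578.5 - 59 = 519.5 and Q = 662.9 - 0.1(578.5) = 605.05.

P_b = 578.5, P_s = 519.5, Q = 605.05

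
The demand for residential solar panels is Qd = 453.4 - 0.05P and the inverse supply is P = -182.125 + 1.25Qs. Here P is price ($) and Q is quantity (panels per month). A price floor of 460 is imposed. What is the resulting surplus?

Solving each curve for Q: Qs = 145.7 + 0.8P.
Evaluating both curves at the floor price 460 gives Qd = 430.4, Qs = 513.7.
Surplus = Qs - Qd = 513.7 - 430.4 = 83.3.

Surplus = 83.3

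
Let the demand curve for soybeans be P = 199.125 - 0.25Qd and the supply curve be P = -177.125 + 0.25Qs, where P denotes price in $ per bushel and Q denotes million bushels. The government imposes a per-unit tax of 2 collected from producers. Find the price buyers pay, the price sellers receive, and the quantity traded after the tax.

Rewriting in direct form: Qd = 796.5 - 4P and Qs = 708.5 + 4P.
The tax drives a wedge P_b - P_s = 2. Substituting P_s = P_b - 2 into supply: Qs = 700.5 + 4P_b.
Market clearing requires 796.5 - 4P_b = 700.5 + 4P_b; hence 96 = 8P_b and P_b = 12.
So P_s = 10 and the quantity traded is Q = 796.5 - 4(12) = 748.5.

P_b = 12, P_s = 10, Q = 748.5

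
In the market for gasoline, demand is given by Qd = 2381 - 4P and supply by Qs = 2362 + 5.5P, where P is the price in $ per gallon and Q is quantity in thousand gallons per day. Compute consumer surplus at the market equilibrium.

Consumer surplus = 703891.125

The market clears where 2381 - 4P = 2362 + 5.5P. Rearranging, 9.5P = 19, hence P* = 2.
Plugging P* into demand: Q* = 2381 - 4(2) = 2373.
Demand choke price (Qd = 0): P = 2381/4 = 595.25. Consumer surplus = ½ × (595.25 - 2) × 2373 = 703891.125.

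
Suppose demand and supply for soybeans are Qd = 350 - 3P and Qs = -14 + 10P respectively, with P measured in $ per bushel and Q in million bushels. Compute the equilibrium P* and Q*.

P* = 28, Q* = 266

At equilibrium Qd = Qs, so 350 - 3P = -14 + 10P; collecting terms, 364 = 13P and P* = 28.
Then Q* = 350 - 3(28) = 266.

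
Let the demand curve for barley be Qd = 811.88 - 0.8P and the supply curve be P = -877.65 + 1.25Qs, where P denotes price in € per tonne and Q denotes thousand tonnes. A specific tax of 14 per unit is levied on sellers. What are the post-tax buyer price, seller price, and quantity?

In direct form, Qs = 702.12 + 0.8P.
Sellers keep P_s = P_b - 14 per unit, so supply in terms of the buyer price is Qs = 690.92 + 0.8P_b.
Market clearing requires 811.88 - 0.8P_b = 690.92 + 0.8P_b; hence 120.96 = 1.6P_b and P_b = 75.6.
So P_s = 61.6 and the quantity traded is Q = 811.88 - 0.8(75.6) = 751.4.

P_b = 75.6, P_s = 61.6, Q = 751.4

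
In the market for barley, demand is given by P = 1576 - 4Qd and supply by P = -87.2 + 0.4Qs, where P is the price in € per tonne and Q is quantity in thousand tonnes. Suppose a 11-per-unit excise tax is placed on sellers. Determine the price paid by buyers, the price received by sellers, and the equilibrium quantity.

P_b = 74, P_s = 63, Q = 375.5

Rewriting in direct form: Qd = 394 - 0.25P and Qs = 218 + 2.5P.
Sellers keep P_s = P_b - 11 per unit, so supply in terms of the buyer price is Qs = 190.5 + 2.5P_b.
Market clearing requires 394 - 0.25P_b = 190.5 + 2.5P_b; hence 203.5 = 2.75P_b and P_b = 74.
So P_s = 63 and the quantity traded is Q = 394 - 0.25(74) = 375.5.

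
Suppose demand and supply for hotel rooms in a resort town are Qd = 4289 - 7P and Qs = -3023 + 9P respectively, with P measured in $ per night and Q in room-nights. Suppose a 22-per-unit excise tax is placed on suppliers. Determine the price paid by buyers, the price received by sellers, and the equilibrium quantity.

P_b = 469.375, P_s = 447.375, Q = 1003.375

With a tax of 22 on suppliers, they supply based on the net price P_s = P_b - 22, so Qs = -3221 + 9P_b.
Market clearing requires 4289 - 7P_b = -3221 + 9P_b; hence 7510 = 16P_b and P_b = 469.375.
So P_s = 447.375 and the quantity traded is Q = 4289 - 7(469.375) = 1003.375.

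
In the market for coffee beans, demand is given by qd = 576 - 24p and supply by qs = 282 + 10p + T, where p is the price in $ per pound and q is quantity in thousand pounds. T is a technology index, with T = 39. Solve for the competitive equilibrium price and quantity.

With T = 39, supply is qs = 321 + 10p.
The market clears where 576 - 24p = 321 + 10p. Rearranging, 34p = 255, hence p* = 7.5.
Substitute back: q* = 576 - 24(7.5) = 396.

p* = 7.5, q* = 396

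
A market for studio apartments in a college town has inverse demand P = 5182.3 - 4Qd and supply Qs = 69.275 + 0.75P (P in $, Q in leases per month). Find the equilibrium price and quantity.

Rewriting in direct form: Qd = 1295.575 - 0.25P.
Equating demand and supply, 1295.575 - 0.25P = 69.275 + 0.75P gives P = 1226.3, so P* = 1226.3.
Then Q* = 1295.575 - 0.25(1226.3) = 989.

P* = 1226.3, Q* = 989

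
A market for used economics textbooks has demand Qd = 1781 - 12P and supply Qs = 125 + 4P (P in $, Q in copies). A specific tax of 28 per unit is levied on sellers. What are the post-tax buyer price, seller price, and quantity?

The tax drives a wedge P_b - P_s = 28. Substituting P_s = P_b - 28 into supply: Qs = 13 + 4P_b.
Set Qd = Qs: 1781 - 12P_b = 13 + 4P_b, so 1768 = 16P_b and P_b = 110.5.
So P_s = 82.5 and the quantity traded is Q = 1781 - 12(110.5) = 455.

P_b = 110.5, P_s = 82.5, Q = 455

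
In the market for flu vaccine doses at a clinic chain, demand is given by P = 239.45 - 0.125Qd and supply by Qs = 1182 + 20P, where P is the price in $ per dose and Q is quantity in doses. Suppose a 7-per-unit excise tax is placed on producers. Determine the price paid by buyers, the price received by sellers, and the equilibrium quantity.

Solving each curve for Q: Qd = 1915.6 - 8P.
Producers keep P_s = P_b - 7 per unit, so supply in terms of the buyer price is Qs = 1042 + 20P_b.
Market clearing requires 1915.6 - 8P_b = 1042 + 20P_b; hence 873.6 = 28P_b and P_b = 31.2.
So P_s = 24.2 and the quantity traded is Q = 1915.6 - 8(31.2) = 1666.

P_b = 31.2, P_s = 24.2, Q = 1666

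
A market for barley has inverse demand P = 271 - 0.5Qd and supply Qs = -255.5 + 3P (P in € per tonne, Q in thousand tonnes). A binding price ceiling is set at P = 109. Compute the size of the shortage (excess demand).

Shortage = 252.5

Rewriting in direct form: Qd = 542 - 2P.
Evaluating both curves at the ceiling price 109 gives Qd = 324, Qs = 71.5.
Shortage = Qd - Qs = 324 - 71.5 = 252.5.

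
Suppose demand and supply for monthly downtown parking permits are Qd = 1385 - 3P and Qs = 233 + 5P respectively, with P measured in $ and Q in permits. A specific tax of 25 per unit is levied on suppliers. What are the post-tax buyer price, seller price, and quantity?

With a tax of 25 on suppliers, they supply based on the net price P_s = P_b - 25, so Qs = 108 + 5P_b.
Equate demand and the shifted supply: 1385 - 3P_b = 108 + 5P_b, giving 8P_b = 1277, so P_b = 159.625.
So P_s = 134.625 and the quantity traded is Q = 1385 - 3(159.625) = 906.125.

P_b = 159.625, P_s = 134.625, Q = 906.125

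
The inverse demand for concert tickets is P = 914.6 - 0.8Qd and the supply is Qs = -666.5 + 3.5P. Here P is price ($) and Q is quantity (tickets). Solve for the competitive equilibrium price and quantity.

Solving each curve for Q: Qd = 1143.25 - 1.25P.
At equilibrium Qd = Qs, so 1143.25 - 1.25P = -666.5 + 3.5P; collecting terms, 1809.75 = 4.75P and P* = 381.
Plugging P* into demand: Q* = 1143.25 - 1.25(381) = 667.

P* = 381, Q* = 667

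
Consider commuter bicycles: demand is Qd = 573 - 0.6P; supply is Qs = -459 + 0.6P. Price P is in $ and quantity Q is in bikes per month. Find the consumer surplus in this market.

Consumer surplus = 2707.5

Set Qd = Qs: 573 - 0.6P = -459 + 0.6P, so 1032 = 1.2P and P* = 860.
From the demand curve, Q* = 573 - 0.6(860) = 57.
Demand choke price (Qd = 0): P = 573/0.6 = 955. Consumer surplus = ½ × (955 - 860) × 57 = 2707.5.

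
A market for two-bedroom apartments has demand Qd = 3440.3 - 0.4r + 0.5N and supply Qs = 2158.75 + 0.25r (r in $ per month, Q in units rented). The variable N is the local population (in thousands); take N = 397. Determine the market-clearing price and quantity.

With N = 397, demand is Qd = 3638.8 - 0.4r.
At equilibrium Qd = Qs, so 3638.8 - 0.4r = 2158.75 + 0.25r; collecting terms, 1480.05 = 0.65r and r* = 2277.
From the demand curve, Q* = 3638.8 - 0.4(2277) = 2728.

r* = 2277, Q* = 2728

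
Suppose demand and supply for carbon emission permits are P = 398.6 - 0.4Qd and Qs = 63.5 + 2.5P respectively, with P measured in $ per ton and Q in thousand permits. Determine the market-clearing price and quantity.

In direct form, Qd = 996.5 - 2.5P.
Equating demand and supply, 996.5 - 2.5P = 63.5 + 2.5P gives 5P = 933, so P* = 186.6.
Substitute back: Q* = 996.5 - 2.5(186.6) = 530.

P* = 186.6, Q* = 530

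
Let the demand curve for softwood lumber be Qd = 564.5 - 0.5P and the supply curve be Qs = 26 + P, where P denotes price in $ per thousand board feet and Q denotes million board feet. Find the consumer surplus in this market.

Consumer surplus = 148225

Set Qd = Qs: 564.5 - 0.5P = 26 + P, so 538.5 = 1.5P and P* = 359.
From the demand curve, Q* = 564.5 - 0.5(359) = 385.
Demand choke price (Qd = 0): P = 564.5/0.5 = 1129. Consumer surplus = ½ × (1129 - 359) × 385 = 148225.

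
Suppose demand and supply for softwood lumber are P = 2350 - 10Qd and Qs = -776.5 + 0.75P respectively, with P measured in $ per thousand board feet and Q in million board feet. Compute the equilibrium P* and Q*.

P* = 1190, Q* = 116

Inverting to quantity form: Qd = 235 - 0.1P.
Equating demand and supply, 235 - 0.1P = -776.5 + 0.75P gives 0.85P = 1011.5, so P* = 1190.
Then Q* = 235 - 0.1(1190) = 116.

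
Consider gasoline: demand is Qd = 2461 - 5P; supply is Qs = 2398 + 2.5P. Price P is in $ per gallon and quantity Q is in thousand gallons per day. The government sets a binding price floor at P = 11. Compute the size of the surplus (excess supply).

With P fixed at 11, quantity demanded is 2406 and quantity supplied is 2425.5.
Surplus = Qs - Qd = 2425.5 - 2406 = 19.5.

Surplus = 19.5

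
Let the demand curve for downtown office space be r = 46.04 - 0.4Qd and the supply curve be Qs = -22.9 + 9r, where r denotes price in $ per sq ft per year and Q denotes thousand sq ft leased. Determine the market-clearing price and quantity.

Solving each curve for Q: Qd = 115.1 - 2.5r.
At equilibrium Qd = Qs, so 115.1 - 2.5r = -22.9 + 9r; collecting terms, 138 = 11.5r and r* = 12.
Then Q* = 115.1 - 2.5(12) = 85.1.

r* = 12, Q* = 85.1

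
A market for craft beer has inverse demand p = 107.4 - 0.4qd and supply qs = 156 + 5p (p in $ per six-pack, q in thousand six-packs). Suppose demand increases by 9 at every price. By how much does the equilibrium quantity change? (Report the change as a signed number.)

Solving each curve for q: qd = 268.5 - 2.5p.
The market clears where 268.5 - 2.5p = 156 + 5p. Rearranging, 7.5p = 112.5, hence p* = 15.
Substitute back: q* = 268.5 - 2.5(15) = 231.
After the shift, demand is qd = 277.5 - 2.5p.
New equilibrium: 121.5 = 7.5p, so p = 16.2 and q = 237.
Δq = 237 - 231 = 6.

Δq = 6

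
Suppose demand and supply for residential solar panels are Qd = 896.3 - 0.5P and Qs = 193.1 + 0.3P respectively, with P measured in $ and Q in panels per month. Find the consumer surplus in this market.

Consumer surplus = 208666.24

The market clears where 896.3 - 0.5P = 193.1 + 0.3P. Rearranging, 0.8P = 703.2, hence P* = 879.
Substitute back: Q* = 896.3 - 0.5(879) = 456.8.
Demand choke price (Qd = 0): P = 896.3/0.5 = 1792.6. Consumer surplus = ½ × (1792.6 - 879) × 456.8 = 208666.24.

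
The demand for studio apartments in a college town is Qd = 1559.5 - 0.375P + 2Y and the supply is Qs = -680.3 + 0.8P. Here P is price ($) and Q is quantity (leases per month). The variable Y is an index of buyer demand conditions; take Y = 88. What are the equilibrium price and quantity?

With Y = 88, demand is Qd = 1735.5 - 0.375P.
Set Qd = Qs: 1735.5 - 0.375P = -680.3 + 0.8P, so 2415.8 = 1.175P and P* = 2056.
From the demand curve, Q* = 1735.5 - 0.375(2056) = 964.5.

P* = 2056, Q* = 964.5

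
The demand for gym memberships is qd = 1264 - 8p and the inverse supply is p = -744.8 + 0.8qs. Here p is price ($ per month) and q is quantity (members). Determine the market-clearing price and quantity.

p* = 36, q* = 976

Rewriting in direct form: qs = 931 + 1.25p.
Equating demand and supply, 1264 - 8p = 931 + 1.25p gives 9.25p = 333, so p* = 36.
Then q* = 1264 - 8(36) = 976.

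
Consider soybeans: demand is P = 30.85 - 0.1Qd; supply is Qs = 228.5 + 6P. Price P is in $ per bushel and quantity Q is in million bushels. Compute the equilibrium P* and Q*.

P* = 5, Q* = 258.5

In direct form, Qd = 308.5 - 10P.
Set Qd = Qs: 308.5 - 10P = 228.5 + 6P, so 80 = 16P and P* = 5.
From the demand curve, Q* = 308.5 - 10(5) = 258.5.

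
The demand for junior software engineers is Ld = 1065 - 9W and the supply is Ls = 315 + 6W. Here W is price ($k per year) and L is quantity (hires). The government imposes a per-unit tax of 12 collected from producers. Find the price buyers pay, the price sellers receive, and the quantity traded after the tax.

W_b = 54.8, W_s = 42.8, L = 571.8

Producers keep W_s = W_b - 12 per unit, so supply in terms of the buyer price is Ls = 243 + 6W_b.
Set Ld = Ls: 1065 - 9W_b = 243 + 6W_b, so 822 = 15W_b and W_b = 54.8.
So W_s = 42.8 and the quantity traded is L = 1065 - 9(54.8) = 571.8.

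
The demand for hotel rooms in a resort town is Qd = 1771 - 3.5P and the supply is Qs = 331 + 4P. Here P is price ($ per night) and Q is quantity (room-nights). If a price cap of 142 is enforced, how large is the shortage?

With P fixed at 142, quantity demanded is 1274 and quantity supplied is 899.
Shortage = Qd - Qs = 1274 - 899 = 375.

Shortage = 375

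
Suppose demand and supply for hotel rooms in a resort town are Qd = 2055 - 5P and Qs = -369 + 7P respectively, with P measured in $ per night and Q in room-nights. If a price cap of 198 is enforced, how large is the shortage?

Evaluating both curves at the ceiling price 198 gives Qd = 1065, Qs = 1017.
Shortage = Qd - Qs = 1065 - 1017 = 48.

Shortage = 48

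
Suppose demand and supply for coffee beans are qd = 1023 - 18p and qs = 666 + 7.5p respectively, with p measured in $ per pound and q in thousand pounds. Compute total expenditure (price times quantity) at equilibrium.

Total expenditure = 10794

Set qd = qs: 1023 - 18p = 666 + 7.5p, so 357 = 25.5p and p* = 14.
Substitute back: q* = 1023 - 18(14) = 771.
Total expenditure = p* × q* = 14 × 771 = 10794.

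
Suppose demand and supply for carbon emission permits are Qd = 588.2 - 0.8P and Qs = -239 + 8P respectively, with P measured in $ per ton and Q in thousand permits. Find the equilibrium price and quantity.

Set Qd = Qs: 588.2 - 0.8P = -239 + 8P, so 827.2 = 8.8P and P* = 94.
Then Q* = 588.2 - 0.8(94) = 513.

P* = 94, Q* = 513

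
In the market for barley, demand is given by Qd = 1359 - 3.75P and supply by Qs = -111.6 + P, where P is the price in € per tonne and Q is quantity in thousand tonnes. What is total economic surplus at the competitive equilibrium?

The market clears where 1359 - 3.75P = -111.6 + P. Rearranging, 4.75P = 1470.6, hence P* = 309.6.
From the demand curve, Q* = 1359 - 3.75(309.6) = 198.
Demand choke price = 362.4; supply choke price = 111.6. CS = ½(362.4 - 309.6)(198) = 5227.2; PS = ½(309.6 - 111.6)(198) = 19602. Total surplus = 24829.2.

Total surplus = 24829.2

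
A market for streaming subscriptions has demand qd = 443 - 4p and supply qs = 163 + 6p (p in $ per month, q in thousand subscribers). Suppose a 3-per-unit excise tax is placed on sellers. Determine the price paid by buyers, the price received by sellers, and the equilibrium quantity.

Sellers keep p_s = p_b - 3 per unit, so supply in terms of the buyer price is qs = 145 + 6p_b.
Equate demand and the shifted supply: 443 - 4p_b = 145 + 6p_b, giving 10p_b = 298, so p_b = 29.8.
So p_s = 26.8 and the quantity traded is q = 443 - 4(29.8) = 323.8.

p_b = 29.8, p_s = 26.8, q = 323.8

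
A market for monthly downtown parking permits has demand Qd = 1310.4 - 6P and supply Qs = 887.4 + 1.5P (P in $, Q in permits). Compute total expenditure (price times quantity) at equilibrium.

At equilibrium Qd = Qs, so 1310.4 - 6P = 887.4 + 1.5P; collecting terms, 423 = 7.5P and P* = 56.4.
Substitute back: Q* = 1310.4 - 6(56.4) = 972.
Total expenditure = P* × Q* = 56.4 × 972 = 54820.8.

Total expenditure = 54820.8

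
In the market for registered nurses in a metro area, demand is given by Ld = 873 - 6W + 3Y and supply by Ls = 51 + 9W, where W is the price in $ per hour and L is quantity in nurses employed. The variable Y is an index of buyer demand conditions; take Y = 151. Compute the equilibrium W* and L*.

W* = 85, L* = 816

With Y = 151, demand is Ld = 1326 - 6W.
At equilibrium Ld = Ls, so 1326 - 6W = 51 + 9W; collecting terms, 1275 = 15W and W* = 85.
From the demand curve, L* = 1326 - 6(85) = 816.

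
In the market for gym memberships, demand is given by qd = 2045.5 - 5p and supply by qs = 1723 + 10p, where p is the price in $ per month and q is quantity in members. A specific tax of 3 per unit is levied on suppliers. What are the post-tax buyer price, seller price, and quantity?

The tax drives a wedge p_b - p_s = 3. Substituting p_s = p_b - 3 into supply: qs = 1693 + 10p_b.
Market clearing requires 2045.5 - 5p_b = 1693 + 10p_b; hence 352.5 = 15p_b and p_b = 23.5.
So p_s = 20.5 and the quantity traded is q = 2045.5 - 5(23.5) = 1928.

p_b = 23.5, p_s = 20.5, q = 1928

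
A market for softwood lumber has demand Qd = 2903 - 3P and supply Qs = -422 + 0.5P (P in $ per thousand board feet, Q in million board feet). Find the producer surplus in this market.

Producer surplus = 2809

Equating demand and supply, 2903 - 3P = -422 + 0.5P gives 3.5P = 3325, so P* = 950.
Substitute back: Q* = 2903 - 3(950) = 53.
Supply choke price (Qs = 0): P = 844. Producer surplus = ½ × (950 - 844) × 53 = 2809.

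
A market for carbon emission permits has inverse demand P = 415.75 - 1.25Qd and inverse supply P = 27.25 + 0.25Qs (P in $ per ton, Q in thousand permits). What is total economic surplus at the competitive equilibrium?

Total surplus = 50310.75

Inverting to quantity form: Qd = 332.6 - 0.8P and Qs = -109 + 4P.
Set Qd = Qs: 332.6 - 0.8P = -109 + 4P, so 441.6 = 4.8P and P* = 92.
From the demand curve, Q* = 332.6 - 0.8(92) = 259.
Demand choke price = 415.75; supply choke price = 27.25. CS = ½(415.75 - 92)(259) = 41925.625; PS = ½(92 - 27.25)(259) = 8385.125. Total surplus = 50310.75.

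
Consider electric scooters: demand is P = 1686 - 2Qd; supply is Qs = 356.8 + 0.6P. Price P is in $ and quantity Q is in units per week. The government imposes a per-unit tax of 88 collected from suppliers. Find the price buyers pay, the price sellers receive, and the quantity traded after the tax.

Inverting to quantity form: Qd = 843 - 0.5P.
Suppliers keep P_s = P_b - 88 per unit, so supply in terms of the buyer price is Qs = 304 + 0.6P_b.
Set Qd = Qs: 843 - 0.5P_b = 304 + 0.6P_b, so 539 = 1.1P_b and P_b = 490.
Then P_s = 490 - 88 = 402 and Q = 843 - 0.5(490) = 598.

P_b = 490, P_s = 402, Q = 598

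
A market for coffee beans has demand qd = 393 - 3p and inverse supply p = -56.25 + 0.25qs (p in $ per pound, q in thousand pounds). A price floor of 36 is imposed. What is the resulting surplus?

Rewriting in direct form: qs = 225 + 4p.
At p = 36: qd = 285 and qs = 369.
Surplus = qs - qd = 369 - 285 = 84.

Surplus = 84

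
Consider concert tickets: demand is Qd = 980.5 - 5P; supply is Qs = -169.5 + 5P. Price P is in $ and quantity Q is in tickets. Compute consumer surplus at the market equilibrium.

Equating demand and supply, 980.5 - 5P = -169.5 + 5P gives 10P = 1150, so P* = 115.
Then Q* = 980.5 - 5(115) = 405.5.
Demand choke price (Qd = 0): P = 980.5/5 = 196.1. Consumer surplus = ½ × (196.1 - 115) × 405.5 = 16443.025.

Consumer surplus = 16443.025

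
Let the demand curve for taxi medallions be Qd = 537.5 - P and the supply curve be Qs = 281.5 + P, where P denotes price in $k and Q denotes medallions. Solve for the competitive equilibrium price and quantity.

Equating demand and supply, 537.5 - P = 281.5 + P gives 2P = 256, so P* = 128.
From the demand curve, Q* = 537.5 - 128 = 409.5.

P* = 128, Q* = 409.5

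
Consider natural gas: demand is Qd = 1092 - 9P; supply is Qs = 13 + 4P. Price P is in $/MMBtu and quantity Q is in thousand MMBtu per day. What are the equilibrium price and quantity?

P* = 83, Q* = 345

Equating demand and supply, 1092 - 9P = 13 + 4P gives 13P = 1079, so P* = 83.
Plugging P* into demand: Q* = 1092 - 9(83) = 345.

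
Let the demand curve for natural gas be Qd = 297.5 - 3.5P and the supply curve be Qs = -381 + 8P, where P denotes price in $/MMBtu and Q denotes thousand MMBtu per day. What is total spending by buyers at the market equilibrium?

Total spending by buyers = 5369

At equilibrium Qd = Qs, so 297.5 - 3.5P = -381 + 8P; collecting terms, 678.5 = 11.5P and P* = 59.
Then Q* = 297.5 - 3.5(59) = 91.
Total spending by buyers = P* × Q* = 59 × 91 = 5369.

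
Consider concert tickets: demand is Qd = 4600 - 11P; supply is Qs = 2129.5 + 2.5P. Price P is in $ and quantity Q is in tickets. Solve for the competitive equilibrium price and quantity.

Equating demand and supply, 4600 - 11P = 2129.5 + 2.5P gives 13.5P = 2470.5, so P* = 183.
Substitute back: Q* = 4600 - 11(183) = 2587.

P* = 183, Q* = 2587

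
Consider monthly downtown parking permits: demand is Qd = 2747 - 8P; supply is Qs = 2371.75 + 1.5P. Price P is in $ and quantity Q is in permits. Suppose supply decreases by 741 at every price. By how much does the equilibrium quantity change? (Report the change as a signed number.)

The market clears where 2747 - 8P = 2371.75 + 1.5P. Rearranging, 9.5P = 375.25, hence P* = 39.5.
From the demand curve, Q* = 2747 - 8(39.5) = 2431.
After the shift, supply is Qs = 1630.75 + 1.5P.
Re-solving, 9.5P = 1116.25 gives P = 117.5 and Q = 1807.
ΔQ = 1807 - 2431 = -624.

ΔQ = -624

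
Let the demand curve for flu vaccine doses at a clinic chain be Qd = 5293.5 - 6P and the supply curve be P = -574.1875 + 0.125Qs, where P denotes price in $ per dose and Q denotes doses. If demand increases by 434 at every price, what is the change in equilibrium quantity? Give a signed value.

ΔQ = 248

Rewriting in direct form: Qs = 4593.5 + 8P.
The market clears where 5293.5 - 6P = 4593.5 + 8P. Rearranging, 14P = 700, hence P* = 50.
Plugging P* into demand: Q* = 5293.5 - 6(50) = 4993.5.
After the shift, demand is Qd = 5727.5 - 6P.
New equilibrium: 1134 = 14P, so P = 81 and Q = 5241.5.
ΔQ = 5241.5 - 4993.5 = 248.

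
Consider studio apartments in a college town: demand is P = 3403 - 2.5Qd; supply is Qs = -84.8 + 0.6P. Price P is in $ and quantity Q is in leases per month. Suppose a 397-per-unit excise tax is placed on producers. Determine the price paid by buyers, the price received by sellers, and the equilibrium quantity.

P_b = 1684.2, P_s = 1287.2, Q = 687.52

Inverting to quantity form: Qd = 1361.2 - 0.4P.
The tax drives a wedge P_b - P_s = 397. Substituting P_s = P_b - 397 into supply: Qs = -323 + 0.6P_b.
Market clearing requires 1361.2 - 0.4P_b = -323 + 0.6P_b; hence 1684.2 = P_b and P_b = 1684.2.
So P_s = 1287.2 and the quantity traded is Q = 1361.2 - 0.4(1684.2) = 687.52.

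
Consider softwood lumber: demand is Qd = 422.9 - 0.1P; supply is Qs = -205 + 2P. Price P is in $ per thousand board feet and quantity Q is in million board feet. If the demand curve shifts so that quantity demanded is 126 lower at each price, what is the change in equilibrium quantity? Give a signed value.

ΔQ = -120

Equating demand and supply, 422.9 - 0.1P = -205 + 2P gives 2.1P = 627.9, so P* = 299.
Then Q* = 422.9 - 0.1(299) = 393.
After the shift, demand is Qd = 296.9 - 0.1P.
Re-solving, 2.1P = 501.9 gives P = 239 and Q = 273.
ΔQ = 273 - 393 = -120.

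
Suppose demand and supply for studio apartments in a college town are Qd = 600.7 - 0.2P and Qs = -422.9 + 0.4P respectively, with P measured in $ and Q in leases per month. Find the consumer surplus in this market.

Set Qd = Qs: 600.7 - 0.2P = -422.9 + 0.4P, so 1023.6 = 0.6P and P* = 1706.
From the demand curve, Q* = 600.7 - 0.2(1706) = 259.5.
Demand choke price (Qd = 0): P = 600.7/0.2 = 3003.5. Consumer surplus = ½ × (3003.5 - 1706) × 259.5 = 168350.625.

Consumer surplus = 168350.625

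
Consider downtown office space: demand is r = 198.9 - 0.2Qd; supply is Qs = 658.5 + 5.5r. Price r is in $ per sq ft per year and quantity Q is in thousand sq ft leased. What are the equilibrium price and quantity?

Solving each curve for Q: Qd = 994.5 - 5r.
At equilibrium Qd = Qs, so 994.5 - 5r = 658.5 + 5.5r; collecting terms, 336 = 10.5r and r* = 32.
Plugging r* into demand: Q* = 994.5 - 5(32) = 834.5.

r* = 32, Q* = 834.5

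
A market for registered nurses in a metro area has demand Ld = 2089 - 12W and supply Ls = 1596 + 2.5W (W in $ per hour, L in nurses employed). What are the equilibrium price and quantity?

The market clears where 2089 - 12W = 1596 + 2.5W. Rearranging, 14.5W = 493, hence W* = 34.
Substitute back: L* = 2089 - 12(34) = 1681.

W* = 34, L* = 1681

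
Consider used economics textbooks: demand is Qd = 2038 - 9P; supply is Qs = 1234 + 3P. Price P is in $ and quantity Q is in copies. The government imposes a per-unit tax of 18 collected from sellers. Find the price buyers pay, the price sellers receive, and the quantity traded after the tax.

Sellers keep P_s = P_b - 18 per unit, so supply in terms of the buyer price is Qs = 1180 + 3P_b.
Set Qd = Qs: 2038 - 9P_b = 1180 + 3P_b, so 858 = 12P_b and P_b = 71.5.
Then P_s = 71.5 - 18 = 53.5 and Q = 2038 - 9(71.5) = 1394.5.

P_b = 71.5, P_s = 53.5, Q = 1394.5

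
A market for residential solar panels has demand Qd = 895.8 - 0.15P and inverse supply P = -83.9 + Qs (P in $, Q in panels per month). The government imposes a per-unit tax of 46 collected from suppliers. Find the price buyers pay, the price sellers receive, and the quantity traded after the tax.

P_b = 746, P_s = 700, Q = 783.9

Solving each curve for Q: Qs = 83.9 + P.
Suppliers keep P_s = P_b - 46 per unit, so supply in terms of the buyer price is Qs = 37.9 + P_b.
Market clearing requires 895.8 - 0.15P_b = 37.9 + P_b; hence 857.9 = 1.15P_b and P_b = 746.
So P_s = 700 and the quantity traded is Q = 895.8 - 0.15(746) = 783.9.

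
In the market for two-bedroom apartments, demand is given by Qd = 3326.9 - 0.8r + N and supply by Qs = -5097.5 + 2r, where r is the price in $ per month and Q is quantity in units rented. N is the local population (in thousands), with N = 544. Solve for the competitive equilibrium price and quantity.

With N = 544, demand is Qd = 3870.9 - 0.8r.
The market clears where 3870.9 - 0.8r = -5097.5 + 2r. Rearranging, 2.8r = 8968.4, hence r* = 3203.
Then Q* = 3870.9 - 0.8(3203) = 1308.5.

r* = 3203, Q* = 1308.5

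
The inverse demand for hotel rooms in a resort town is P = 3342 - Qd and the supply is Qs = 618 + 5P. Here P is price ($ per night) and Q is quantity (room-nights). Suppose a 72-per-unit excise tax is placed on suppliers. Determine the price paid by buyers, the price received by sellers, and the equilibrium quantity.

P_b = 514, P_s = 442, Q = 2828

Inverting to quantity form: Qd = 3342 - P.
Suppliers keep P_s = P_b - 72 per unit, so supply in terms of the buyer price is Qs = 258 + 5P_b.
Market clearing requires 3342 - P_b = 258 + 5P_b; hence 3084 = 6P_b and P_b = 514.
Then P_s = 514 - 72 = 442 and Q = 3342 - 514 = 2828.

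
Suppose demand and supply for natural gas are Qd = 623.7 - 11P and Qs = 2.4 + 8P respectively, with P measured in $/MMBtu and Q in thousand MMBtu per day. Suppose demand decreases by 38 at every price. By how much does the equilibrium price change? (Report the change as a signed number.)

ΔP = -2

At equilibrium Qd = Qs, so 623.7 - 11P = 2.4 + 8P; collecting terms, 621.3 = 19P and P* = 32.7.
Then Q* = 623.7 - 11(32.7) = 264.
After the shift, demand is Qd = 585.7 - 11P.
The new intersection has 583.3 = 19P, i.e. P = 30.7, Q = 248.
ΔP = 30.7 - 32.7 = -2.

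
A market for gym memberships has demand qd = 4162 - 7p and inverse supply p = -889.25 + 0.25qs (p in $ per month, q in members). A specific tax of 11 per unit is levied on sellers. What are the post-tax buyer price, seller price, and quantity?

Rewriting in direct form: qs = 3557 + 4p.
With a tax of 11 on sellers, they supply based on the net price p_s = p_b - 11, so qs = 3513 + 4p_b.
Equate demand and the shifted supply: 4162 - 7p_b = 3513 + 4p_b, giving 11p_b = 649, so p_b = 59.
Then p_s = 59 - 11 = 48 and q = 4162 - 7(59) = 3749.

p_b = 59, p_s = 48, q = 3749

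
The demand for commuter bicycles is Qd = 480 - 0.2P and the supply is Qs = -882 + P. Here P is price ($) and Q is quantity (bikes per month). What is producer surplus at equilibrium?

At equilibrium Qd = Qs, so 480 - 0.2P = -882 + P; collecting terms, 1362 = 1.2P and P* = 1135.
Then Q* = 480 - 0.2(1135) = 253.
Supply choke price (Qs = 0): P = 882. Producer surplus = ½ × (1135 - 882) × 253 = 32004.5.

Producer surplus = 32004.5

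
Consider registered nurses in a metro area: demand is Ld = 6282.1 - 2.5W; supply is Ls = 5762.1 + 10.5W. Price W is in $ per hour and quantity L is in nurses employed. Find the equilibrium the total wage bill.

The market clears where 6282.1 - 2.5W = 5762.1 + 10.5W. Rearranging, 13W = 520, hence W* = 40.
Then L* = 6282.1 - 2.5(40) = 6182.1.
The total wage bill = W* × L* = 40 × 6182.1 = 247284.

The total wage bill = 247284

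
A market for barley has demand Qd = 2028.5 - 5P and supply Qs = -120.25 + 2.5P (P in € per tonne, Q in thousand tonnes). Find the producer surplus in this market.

Producer surplus = 71043.2

The market clears where 2028.5 - 5P = -120.25 + 2.5P. Rearranging, 7.5P = 2148.75, hence P* = 286.5.
Then Q* = 2028.5 - 5(286.5) = 596.
Supply choke price (Qs = 0): P = 48.1. Producer surplus = ½ × (286.5 - 48.1) × 596 = 71043.2.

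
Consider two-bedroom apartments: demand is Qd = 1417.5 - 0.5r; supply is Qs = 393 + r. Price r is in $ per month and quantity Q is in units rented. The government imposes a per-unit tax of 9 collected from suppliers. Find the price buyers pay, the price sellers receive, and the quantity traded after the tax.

Suppliers keep r_s = r_b - 9 per unit, so supply in terms of the buyer price is Qs = 384 + r_b.
Equate demand and the shifted supply: 1417.5 - 0.5r_b = 384 + r_b, giving 1.5r_b = 1033.5, so r_b = 689.
So r_s = 680 and the quantity traded is Q = 1417.5 - 0.5(689) = 1073.

r_b = 689, r_s = 680, Q = 1073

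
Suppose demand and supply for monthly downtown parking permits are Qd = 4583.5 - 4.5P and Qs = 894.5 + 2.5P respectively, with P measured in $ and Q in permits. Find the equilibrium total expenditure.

Total expenditure = 1165724

Equating demand and supply, 4583.5 - 4.5P = 894.5 + 2.5P gives 7P = 3689, so P* = 527.
Then Q* = 4583.5 - 4.5(527) = 2212.
Total expenditure = P* × Q* = 527 × 2212 = 1165724.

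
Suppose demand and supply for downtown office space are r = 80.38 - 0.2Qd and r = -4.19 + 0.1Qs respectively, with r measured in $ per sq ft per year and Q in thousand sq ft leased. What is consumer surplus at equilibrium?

Consumer surplus = 7946.761

In direct form, Qd = 401.9 - 5r and Qs = 41.9 + 10r.
Equating demand and supply, 401.9 - 5r = 41.9 + 10r gives 15r = 360, so r* = 24.
Plugging r* into demand: Q* = 401.9 - 5(24) = 281.9.
Demand choke price (Qd = 0): r = 401.9/5 = 80.38. Consumer surplus = ½ × (80.38 - 24) × 281.9 = 7946.761.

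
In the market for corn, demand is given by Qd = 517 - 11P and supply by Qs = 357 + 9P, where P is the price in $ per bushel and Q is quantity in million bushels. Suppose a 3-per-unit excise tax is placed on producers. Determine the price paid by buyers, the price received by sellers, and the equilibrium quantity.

P_b = 9.35, P_s = 6.35, Q = 414.15

Producers keep P_s = P_b - 3 per unit, so supply in terms of the buyer price is Qs = 330 + 9P_b.
Set Qd = Qs: 517 - 11P_b = 330 + 9P_b, so 187 = 20P_b and P_b = 9.35.
So P_s = 6.35 and the quantity traded is Q = 517 - 11(9.35) = 414.15.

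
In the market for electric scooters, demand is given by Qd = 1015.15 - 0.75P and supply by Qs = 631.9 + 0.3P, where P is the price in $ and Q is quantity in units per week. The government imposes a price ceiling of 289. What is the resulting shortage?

Shortage = 79.8

At P = 289: Qd = 798.4 and Qs = 718.6.
Shortage = Qd - Qs = 798.4 - 718.6 = 79.8.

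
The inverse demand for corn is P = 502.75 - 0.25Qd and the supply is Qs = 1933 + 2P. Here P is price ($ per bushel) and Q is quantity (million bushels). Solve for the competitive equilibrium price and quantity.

P* = 13, Q* = 1959

In direct form, Qd = 2011 - 4P.
The market clears where 2011 - 4P = 1933 + 2P. Rearranging, 6P = 78, hence P* = 13.
Plugging P* into demand: Q* = 2011 - 4(13) = 1959.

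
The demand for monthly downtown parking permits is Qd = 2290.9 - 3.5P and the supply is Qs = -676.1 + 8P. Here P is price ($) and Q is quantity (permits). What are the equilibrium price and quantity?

P* = 258, Q* = 1387.9

Equating demand and supply, 2290.9 - 3.5P = -676.1 + 8P gives 11.5P = 2967, so P* = 258.
From the demand curve, Q* = 2290.9 - 3.5(258) = 1387.9.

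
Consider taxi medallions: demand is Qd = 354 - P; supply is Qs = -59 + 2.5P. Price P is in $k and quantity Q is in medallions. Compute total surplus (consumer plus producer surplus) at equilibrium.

Total surplus = 38987.2

Set Qd = Qs: 354 - P = -59 + 2.5P, so 413 = 3.5P and P* = 118.
From the demand curve, Q* = 354 - 118 = 236.
Demand choke price = 354; supply choke price = 23.6. CS = ½(354 - 118)(236) = 27848; PS = ½(118 - 23.6)(236) = 11139.2. Total surplus = 38987.2.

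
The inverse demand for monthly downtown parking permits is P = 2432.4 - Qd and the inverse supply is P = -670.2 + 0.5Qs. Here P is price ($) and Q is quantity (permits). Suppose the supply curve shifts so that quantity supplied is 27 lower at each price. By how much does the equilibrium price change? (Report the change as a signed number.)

Solving each curve for Q: Qd = 2432.4 - P and Qs = 1340.4 + 2P.
Set Qd = Qs: 2432.4 - P = 1340.4 + 2P, so 1092 = 3P and P* = 364.
From the demand curve, Q* = 2432.4 - 364 = 2068.4.
After the shift, supply is Qs = 1313.4 + 2P.
Re-solving, 3P = 1119 gives P = 373 and Q = 2059.4.
ΔP = 373 - 364 = 9.

ΔP = 9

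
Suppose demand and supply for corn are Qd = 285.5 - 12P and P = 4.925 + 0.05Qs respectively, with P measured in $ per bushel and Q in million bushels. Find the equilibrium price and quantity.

P* = 12, Q* = 141.5

In direct form, Qs = -98.5 + 20P.
The market clears where 285.5 - 12P = -98.5 + 20P. Rearranging, 32P = 384, hence P* = 12.
Then Q* = 285.5 - 12(12) = 141.5.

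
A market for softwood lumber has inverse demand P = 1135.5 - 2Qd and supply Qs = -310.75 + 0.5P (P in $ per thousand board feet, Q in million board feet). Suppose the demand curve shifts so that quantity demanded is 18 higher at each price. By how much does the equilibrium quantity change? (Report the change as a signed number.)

Solving each curve for Q: Qd = 567.75 - 0.5P.
At equilibrium Qd = Qs, so 567.75 - 0.5P = -310.75 + 0.5P; collecting terms, 878.5 = P and P* = 878.5.
Substitute back: Q* = 567.75 - 0.5(878.5) = 128.5.
After the shift, demand is Qd = 585.75 - 0.5P.
The new intersection has 896.5 = P, i.e. P = 896.5, Q = 137.5.
ΔQ = 137.5 - 128.5 = 9.

ΔQ = 9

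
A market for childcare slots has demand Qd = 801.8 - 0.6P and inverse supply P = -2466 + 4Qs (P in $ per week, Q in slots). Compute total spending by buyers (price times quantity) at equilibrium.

Solving each curve for Q: Qs = 616.5 + 0.25P.
Equating demand and supply, 801.8 - 0.6P = 616.5 + 0.25P gives 0.85P = 185.3, so P* = 218.
From the demand curve, Q* = 801.8 - 0.6(218) = 671.
Total spending by buyers = P* × Q* = 218 × 671 = 146278.

Total spending by buyers = 146278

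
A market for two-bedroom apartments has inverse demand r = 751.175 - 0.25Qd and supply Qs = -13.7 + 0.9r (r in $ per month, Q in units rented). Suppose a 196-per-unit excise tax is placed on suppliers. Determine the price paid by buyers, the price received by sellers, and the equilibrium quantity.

Rewriting in direct form: Qd = 3004.7 - 4r.
With a tax of 196 on suppliers, they supply based on the net price r_s = r_b - 196, so Qs = -190.1 + 0.9r_b.
Equate demand and the shifted supply: 3004.7 - 4r_b = -190.1 + 0.9r_b, giving 4.9r_b = 3194.8, so r_b = 652.
So r_s = 456 and the quantity traded is Q = 3004.7 - 4(652) = 396.7.

r_b = 652, r_s = 456, Q = 396.7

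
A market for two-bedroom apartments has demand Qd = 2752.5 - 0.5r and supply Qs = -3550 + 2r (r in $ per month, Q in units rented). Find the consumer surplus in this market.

Consumer surplus = 2226064

The market clears where 2752.5 - 0.5r = -3550 + 2r. Rearranging, 2.5r = 6302.5, hence r* = 2521.
Substitute back: Q* = 2752.5 - 0.5(2521) = 1492.
Demand choke price (Qd = 0): r = 2752.5/0.5 = 5505. Consumer surplus = ½ × (5505 - 2521) × 1492 = 2226064.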